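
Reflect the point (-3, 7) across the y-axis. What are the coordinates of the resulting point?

Reflection across y-axis: (-3, 7) → (3, 7)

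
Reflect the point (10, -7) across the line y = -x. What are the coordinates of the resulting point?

Reflection across line y = -x: (10, -7) → (7, -10)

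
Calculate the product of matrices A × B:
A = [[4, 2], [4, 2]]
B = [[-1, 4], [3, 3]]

Matrix multiplication:
C[0][0] = 4×-1 + 2×3 = 2
C[0][1] = 4×4 + 2×3 = 22
C[1][0] = 4×-1 + 2×3 = 2
C[1][1] = 4×4 + 2×3 = 22
Result: [[2, 22], [2, 22]]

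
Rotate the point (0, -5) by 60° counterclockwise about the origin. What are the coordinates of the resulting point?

Rotation matrix for 60°: [[cos 60°, -sin 60°], [sin 60°, cos 60°]] ≈ [[0.500000, -0.866025], [0.866025, 0.500000]]
[[0.500000, -0.866025], [0.866025, 0.500000]] × [0, -5]ᵀ ≈ [4.3301, -2.5000]ᵀ
Result: (4.3301, -2.5000)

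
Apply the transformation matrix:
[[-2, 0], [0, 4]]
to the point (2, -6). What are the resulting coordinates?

Matrix multiplication:
[[-2, 0], [0, 4]] × [2, -6]ᵀ
= [(-2)(2) + (0)(-6), (0)(2) + (4)(-6)]ᵀ
= [-4, -24]ᵀ
Result: (-4, -24)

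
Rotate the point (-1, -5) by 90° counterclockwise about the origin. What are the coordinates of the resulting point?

Rotation matrix for 90°: [[cos 90°, -sin 90°], [sin 90°, cos 90°]] = [[0, -1], [1, 0]]
[[0, -1], [1, 0]] × [-1, -5]ᵀ = [5, -1]ᵀ
Result: (5, -1)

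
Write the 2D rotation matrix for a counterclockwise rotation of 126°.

Rotation matrix formula: [[cos θ, -sin θ], [sin θ, cos θ]]
For θ = 126°:
cos(126°) = -0.5878
sin(126°) = 0.8090
Result: [[-0.5878, -0.8090], [0.8090, -0.5878]]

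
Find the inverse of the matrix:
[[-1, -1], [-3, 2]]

For [[a,b],[c,d]], inverse = (1/det)·[[d,-b],[-c,a]]
det = (-1)(2) - (-1)(-3) = -2 - 3 = -5
Inverse = (1/-5)·[[2, 1], [3, -1]]
= [[-2/5, -1/5], [-3/5, 1/5]]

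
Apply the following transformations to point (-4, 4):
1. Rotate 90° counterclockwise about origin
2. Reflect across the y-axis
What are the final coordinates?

Step 1: Rotate 90° → (-4, -4)
Step 2: Reflect across y-axis → (4, -4)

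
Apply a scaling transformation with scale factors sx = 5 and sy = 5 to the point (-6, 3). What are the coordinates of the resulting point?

Scaling matrix:
[[5, 0], [0, 5]]
Result: (-6 × 5, 3 × 5) = (-30, 15)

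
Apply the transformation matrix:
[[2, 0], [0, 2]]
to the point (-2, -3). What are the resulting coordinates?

Matrix multiplication:
[[2, 0], [0, 2]] × [-2, -3]ᵀ
= [(2)(-2) + (0)(-3), (0)(-2) + (2)(-3)]ᵀ
= [-4, -6]ᵀ
Result: (-4, -6)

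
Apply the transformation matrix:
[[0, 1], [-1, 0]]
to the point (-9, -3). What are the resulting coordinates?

Matrix multiplication:
[[0, 1], [-1, 0]] × [-9, -3]ᵀ
= [(0)(-9) + (1)(-3), (-1)(-9) + (0)(-3)]ᵀ
= [-3, 9]ᵀ
Result: (-3, 9)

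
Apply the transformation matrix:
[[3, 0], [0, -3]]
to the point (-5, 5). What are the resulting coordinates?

Matrix multiplication:
[[3, 0], [0, -3]] × [-5, 5]ᵀ
= [(3)(-5) + (0)(5), (0)(-5) + (-3)(5)]ᵀ
= [-15, -15]ᵀ
Result: (-15, -15)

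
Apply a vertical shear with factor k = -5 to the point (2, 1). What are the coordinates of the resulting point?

Shear matrix for vertical shear with factor k = -5:
[[1, 0], [-5, 1]]
Result: (2, 1) → (2, -9)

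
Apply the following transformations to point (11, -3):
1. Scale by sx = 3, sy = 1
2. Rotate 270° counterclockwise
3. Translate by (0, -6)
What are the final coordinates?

Step 1: Scale → (33, -3)
Step 2: Rotate 270° → (-3, -33)
Step 3: Translate → (-3, -39)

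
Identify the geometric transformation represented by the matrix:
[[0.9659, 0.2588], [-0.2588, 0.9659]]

This matrix represents: rotation by 345° counterclockwise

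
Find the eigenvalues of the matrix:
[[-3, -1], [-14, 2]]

Characteristic equation: det(A - λI) = 0
λ² - (trace)λ + (det) = 0
trace = -3 + 2 = -1, det = (-3)(2) - (-1)(-14) = -20
λ² - (-1)λ + (-20) = 0
λ = (-1 ± √((-1)² - 4·(-20))) / 2 = (-1 ± √81) / 2
Solving: λ = -5, 4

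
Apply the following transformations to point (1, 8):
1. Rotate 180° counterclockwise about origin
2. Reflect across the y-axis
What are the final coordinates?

Step 1: Rotate 180° → (-1, -8)
Step 2: Reflect across y-axis → (1, -8)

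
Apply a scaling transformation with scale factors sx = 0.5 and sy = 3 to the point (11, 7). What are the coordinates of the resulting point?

Scaling matrix:
[[0.50, 0], [0, 3]]
Result: (11 × 0.5, 7 × 3) = (5.5, 21)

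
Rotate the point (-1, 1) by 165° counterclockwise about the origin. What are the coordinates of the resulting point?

Rotation matrix for 165°: [[cos 165°, -sin 165°], [sin 165°, cos 165°]] ≈ [[-0.965926, -0.258819], [0.258819, -0.965926]]
[[-0.965926, -0.258819], [0.258819, -0.965926]] × [-1, 1]ᵀ ≈ [0.7071, -1.2247]ᵀ
Result: (0.7071, -1.2247)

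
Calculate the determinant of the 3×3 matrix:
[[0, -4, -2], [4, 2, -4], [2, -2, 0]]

Expansion along first row:
det = 0·det([[2,-4],[-2,0]]) - -4·det([[4,-4],[2,0]]) + -2·det([[4,2],[2,-2]])
    = 0·(2·0 - -4·-2) - -4·(4·0 - -4·2) + -2·(4·-2 - 2·2)
    = 0·-8 - -4·8 + -2·-12
    = 0 + 32 + 24 = 56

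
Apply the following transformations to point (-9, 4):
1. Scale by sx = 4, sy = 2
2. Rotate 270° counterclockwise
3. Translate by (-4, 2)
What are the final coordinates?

Step 1: Scale → (-36, 8)
Step 2: Rotate 270° → (8, 36)
Step 3: Translate → (4, 38)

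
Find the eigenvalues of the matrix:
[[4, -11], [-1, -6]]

Characteristic equation: det(A - λI) = 0
λ² - (trace)λ + (det) = 0
trace = 4 + -6 = -2, det = (4)(-6) - (-11)(-1) = -35
λ² - (-2)λ + (-35) = 0
λ = (-2 ± √((-2)² - 4·(-35))) / 2 = (-2 ± √144) / 2
Solving: λ = -7, 5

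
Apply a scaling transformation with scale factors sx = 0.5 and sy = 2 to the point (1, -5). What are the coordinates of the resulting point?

Scaling matrix:
[[0.50, 0], [0, 2]]
Result: (1 × 0.5, -5 × 2) = (0.5, -10)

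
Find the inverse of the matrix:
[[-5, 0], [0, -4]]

For [[a,b],[c,d]], inverse = (1/det)·[[d,-b],[-c,a]]
det = (-5)(-4) - (0)(0) = 20 - 0 = 20
Inverse = (1/20)·[[-4, 0], [0, -5]]
= [[-1/5, 0], [0, -1/4]]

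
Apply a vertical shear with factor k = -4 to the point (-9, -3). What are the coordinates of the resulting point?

Shear matrix for vertical shear with factor k = -4:
[[1, 0], [-4, 1]]
Result: (-9, -3) → (-9, 33)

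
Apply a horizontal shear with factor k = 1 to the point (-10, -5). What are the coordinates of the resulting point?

Shear matrix for horizontal shear with factor k = 1:
[[1, 1], [0, 1]]
Result: (-10, -5) → (-15, -5)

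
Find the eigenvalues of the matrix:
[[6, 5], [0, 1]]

Characteristic equation: det(A - λI) = 0
λ² - (trace)λ + (det) = 0
trace = 6 + 1 = 7, det = (6)(1) - (5)(0) = 6
λ² - (7)λ + (6) = 0
λ = (7 ± √((7)² - 4·(6))) / 2 = (7 ± √25) / 2
Solving: λ = 1, 6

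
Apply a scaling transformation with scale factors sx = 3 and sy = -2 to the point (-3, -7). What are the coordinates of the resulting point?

Scaling matrix:
[[3, 0], [0, -2]]
Result: (-3 × 3, -7 × -2) = (-9, 14)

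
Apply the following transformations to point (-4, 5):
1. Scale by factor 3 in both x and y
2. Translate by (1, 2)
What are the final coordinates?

Step 1: Scale (-4, 5) by 3 → (-12, 15)
Step 2: Translate by (1, 2) → (-11, 17)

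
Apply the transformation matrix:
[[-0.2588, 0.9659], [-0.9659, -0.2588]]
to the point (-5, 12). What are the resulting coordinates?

Matrix multiplication:
[[-0.2588, 0.9659], [-0.9659, -0.2588]] × [-5, 12]ᵀ
= [(-0.2588)(-5) + (0.9659)(12), (-0.9659)(-5) + (-0.2588)(12)]ᵀ
= [12.8848, 1.7239]ᵀ
Result: (12.8848, 1.7239)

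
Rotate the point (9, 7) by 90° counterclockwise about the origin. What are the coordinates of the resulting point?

Rotation matrix for 90°: [[cos 90°, -sin 90°], [sin 90°, cos 90°]] = [[0, -1], [1, 0]]
[[0, -1], [1, 0]] × [9, 7]ᵀ = [-7, 9]ᵀ
Result: (-7, 9)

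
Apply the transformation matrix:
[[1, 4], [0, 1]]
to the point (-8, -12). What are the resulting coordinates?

Matrix multiplication:
[[1, 4], [0, 1]] × [-8, -12]ᵀ
= [(1)(-8) + (4)(-12), (0)(-8) + (1)(-12)]ᵀ
= [-56, -12]ᵀ
Result: (-56, -12)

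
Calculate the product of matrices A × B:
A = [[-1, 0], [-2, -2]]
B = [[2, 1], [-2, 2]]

Matrix multiplication:
C[0][0] = -1×2 + 0×-2 = -2
C[0][1] = -1×1 + 0×2 = -1
C[1][0] = -2×2 + -2×-2 = 0
C[1][1] = -2×1 + -2×2 = -6
Result: [[-2, -1], [0, -6]]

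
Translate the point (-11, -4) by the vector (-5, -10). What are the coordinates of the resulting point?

Translation by (-5, -10) (homogeneous matrix [[1, 0, -5], [0, 1, -10], [0, 0, 1]]):
x' = -11 + -5 = -16
y' = -4 + -10 = -14
Result: (-16, -14)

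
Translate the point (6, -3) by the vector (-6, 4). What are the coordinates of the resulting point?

Translation by (-6, 4) (homogeneous matrix [[1, 0, -6], [0, 1, 4], [0, 0, 1]]):
x' = 6 + -6 = 0
y' = -3 + 4 = 1
Result: (0, 1)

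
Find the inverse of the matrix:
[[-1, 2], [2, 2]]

For [[a,b],[c,d]], inverse = (1/det)·[[d,-b],[-c,a]]
det = (-1)(2) - (2)(2) = -2 - 4 = -6
Inverse = (1/-6)·[[2, -2], [-2, -1]]
= [[-1/3, 1/3], [1/3, 1/6]]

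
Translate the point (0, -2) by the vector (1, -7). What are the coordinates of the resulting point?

Translation by (1, -7) (homogeneous matrix [[1, 0, 1], [0, 1, -7], [0, 0, 1]]):
x' = 0 + 1 = 1
y' = -2 + -7 = -9
Result: (1, -9)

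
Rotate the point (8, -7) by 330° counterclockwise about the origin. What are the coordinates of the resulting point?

Rotation matrix for 330°: [[cos 330°, -sin 330°], [sin 330°, cos 330°]] ≈ [[0.866025, 0.500000], [-0.500000, 0.866025]]
[[0.866025, 0.500000], [-0.500000, 0.866025]] × [8, -7]ᵀ ≈ [3.4282, -10.0622]ᵀ
Result: (3.4282, -10.0622)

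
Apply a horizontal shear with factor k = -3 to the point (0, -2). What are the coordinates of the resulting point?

Shear matrix for horizontal shear with factor k = -3:
[[1, -3], [0, 1]]
Result: (0, -2) → (6, -2)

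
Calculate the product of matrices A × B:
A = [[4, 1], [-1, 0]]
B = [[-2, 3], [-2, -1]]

Matrix multiplication:
C[0][0] = 4×-2 + 1×-2 = -10
C[0][1] = 4×3 + 1×-1 = 11
C[1][0] = -1×-2 + 0×-2 = 2
C[1][1] = -1×3 + 0×-1 = -3
Result: [[-10, 11], [2, -3]]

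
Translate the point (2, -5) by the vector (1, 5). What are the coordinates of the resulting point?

Translation by (1, 5) (homogeneous matrix [[1, 0, 1], [0, 1, 5], [0, 0, 1]]):
x' = 2 + 1 = 3
y' = -5 + 5 = 0
Result: (3, 0)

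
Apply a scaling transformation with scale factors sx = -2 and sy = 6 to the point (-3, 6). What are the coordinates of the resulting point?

Scaling matrix:
[[-2, 0], [0, 6]]
Result: (-3 × -2, 6 × 6) = (6, 36)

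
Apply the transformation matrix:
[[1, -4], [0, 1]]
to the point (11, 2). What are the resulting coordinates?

Matrix multiplication:
[[1, -4], [0, 1]] × [11, 2]ᵀ
= [(1)(11) + (-4)(2), (0)(11) + (1)(2)]ᵀ
= [3, 2]ᵀ
Result: (3, 2)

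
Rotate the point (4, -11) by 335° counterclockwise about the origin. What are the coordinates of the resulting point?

Rotation matrix for 335°: [[cos 335°, -sin 335°], [sin 335°, cos 335°]] ≈ [[0.906308, 0.422618], [-0.422618, 0.906308]]
[[0.906308, 0.422618], [-0.422618, 0.906308]] × [4, -11]ᵀ ≈ [-1.0236, -11.6599]ᵀ
Result: (-1.0236, -11.6599)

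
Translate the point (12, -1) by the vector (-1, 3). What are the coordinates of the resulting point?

Translation by (-1, 3) (homogeneous matrix [[1, 0, -1], [0, 1, 3], [0, 0, 1]]):
x' = 12 + -1 = 11
y' = -1 + 3 = 2
Result: (11, 2)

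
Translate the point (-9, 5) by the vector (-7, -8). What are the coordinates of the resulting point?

Translation by (-7, -8) (homogeneous matrix [[1, 0, -7], [0, 1, -8], [0, 0, 1]]):
x' = -9 + -7 = -16
y' = 5 + -8 = -3
Result: (-16, -3)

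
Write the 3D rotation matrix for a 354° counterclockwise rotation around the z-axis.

Rotation matrix for counterclockwise 354° around z-axis:
cos(354°) = 0.9945, sin(354°) = -0.1045
Result: [[0.9945, 0.1045, 0], [-0.1045, 0.9945, 0], [0, 0, 1]]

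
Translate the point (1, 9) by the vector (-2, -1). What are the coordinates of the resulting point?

Translation by (-2, -1) (homogeneous matrix [[1, 0, -2], [0, 1, -1], [0, 0, 1]]):
x' = 1 + -2 = -1
y' = 9 + -1 = 8
Result: (-1, 8)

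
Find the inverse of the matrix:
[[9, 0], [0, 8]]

For [[a,b],[c,d]], inverse = (1/det)·[[d,-b],[-c,a]]
det = (9)(8) - (0)(0) = 72 - 0 = 72
Inverse = (1/72)·[[8, 0], [0, 9]]
= [[1/9, 0], [0, 1/8]]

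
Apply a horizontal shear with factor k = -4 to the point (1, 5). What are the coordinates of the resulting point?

Shear matrix for horizontal shear with factor k = -4:
[[1, -4], [0, 1]]
Result: (1, 5) → (-19, 5)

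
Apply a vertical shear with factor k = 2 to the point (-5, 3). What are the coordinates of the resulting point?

Shear matrix for vertical shear with factor k = 2:
[[1, 0], [2, 1]]
Result: (-5, 3) → (-5, -7)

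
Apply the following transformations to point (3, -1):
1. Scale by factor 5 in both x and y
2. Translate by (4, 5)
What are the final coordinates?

Step 1: Scale (3, -1) by 5 → (15, -5)
Step 2: Translate by (4, 5) → (19, 0)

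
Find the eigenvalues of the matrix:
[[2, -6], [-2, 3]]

Characteristic equation: det(A - λI) = 0
λ² - (trace)λ + (det) = 0
trace = 2 + 3 = 5, det = (2)(3) - (-6)(-2) = -6
λ² - (5)λ + (-6) = 0
λ = (5 ± √((5)² - 4·(-6))) / 2 = (5 ± √49) / 2
Solving: λ = -1, 6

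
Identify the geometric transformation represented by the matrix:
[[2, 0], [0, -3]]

This matrix represents: non-uniform scaling by sx = 2, sy = -3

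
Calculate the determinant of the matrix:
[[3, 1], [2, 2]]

For a 2×2 matrix [[a, b], [c, d]], det = ad - bc
det = (3)(2) - (1)(2) = 6 - 2 = 4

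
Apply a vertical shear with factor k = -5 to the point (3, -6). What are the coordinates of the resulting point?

Shear matrix for vertical shear with factor k = -5:
[[1, 0], [-5, 1]]
Result: (3, -6) → (3, -21)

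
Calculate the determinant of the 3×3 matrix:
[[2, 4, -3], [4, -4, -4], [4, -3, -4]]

Expansion along first row:
det = 2·det([[-4,-4],[-3,-4]]) - 4·det([[4,-4],[4,-4]]) + -3·det([[4,-4],[4,-3]])
    = 2·(-4·-4 - -4·-3) - 4·(4·-4 - -4·4) + -3·(4·-3 - -4·4)
    = 2·4 - 4·0 + -3·4
    = 8 + 0 + -12 = -4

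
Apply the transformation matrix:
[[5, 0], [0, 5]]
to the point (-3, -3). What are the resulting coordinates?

Matrix multiplication:
[[5, 0], [0, 5]] × [-3, -3]ᵀ
= [(5)(-3) + (0)(-3), (0)(-3) + (5)(-3)]ᵀ
= [-15, -15]ᵀ
Result: (-15, -15)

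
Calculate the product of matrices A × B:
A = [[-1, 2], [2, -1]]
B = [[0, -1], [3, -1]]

Matrix multiplication:
C[0][0] = -1×0 + 2×3 = 6
C[0][1] = -1×-1 + 2×-1 = -1
C[1][0] = 2×0 + -1×3 = -3
C[1][1] = 2×-1 + -1×-1 = -1
Result: [[6, -1], [-3, -1]]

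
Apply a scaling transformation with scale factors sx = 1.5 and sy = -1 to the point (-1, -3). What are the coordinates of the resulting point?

Scaling matrix:
[[1.50, 0], [0, -1]]
Result: (-1 × 1.5, -3 × -1) = (-1.5, 3)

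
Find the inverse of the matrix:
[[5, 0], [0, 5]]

For [[a,b],[c,d]], inverse = (1/det)·[[d,-b],[-c,a]]
det = (5)(5) - (0)(0) = 25 - 0 = 25
Inverse = (1/25)·[[5, 0], [0, 5]]
= [[1/5, 0], [0, 1/5]]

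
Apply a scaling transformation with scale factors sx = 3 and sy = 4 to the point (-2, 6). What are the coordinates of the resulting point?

Scaling matrix:
[[3, 0], [0, 4]]
Result: (-2 × 3, 6 × 4) = (-6, 24)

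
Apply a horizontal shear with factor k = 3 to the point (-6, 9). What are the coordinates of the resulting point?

Shear matrix for horizontal shear with factor k = 3:
[[1, 3], [0, 1]]
Result: (-6, 9) → (21, 9)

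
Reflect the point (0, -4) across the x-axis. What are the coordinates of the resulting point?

Reflection across x-axis: (0, -4) → (0, 4)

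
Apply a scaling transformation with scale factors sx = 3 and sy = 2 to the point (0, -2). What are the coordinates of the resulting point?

Scaling matrix:
[[3, 0], [0, 2]]
Result: (0 × 3, -2 × 2) = (0, -4)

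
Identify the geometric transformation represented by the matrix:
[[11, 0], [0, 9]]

This matrix represents: non-uniform scaling by sx = 11, sy = 9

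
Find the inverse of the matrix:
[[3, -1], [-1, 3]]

For [[a,b],[c,d]], inverse = (1/det)·[[d,-b],[-c,a]]
det = (3)(3) - (-1)(-1) = 9 - 1 = 8
Inverse = (1/8)·[[3, 1], [1, 3]]
= [[3/8, 1/8], [1/8, 3/8]]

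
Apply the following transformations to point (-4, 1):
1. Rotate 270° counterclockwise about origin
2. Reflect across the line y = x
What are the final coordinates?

Step 1: Rotate 270° → (1, 4)
Step 2: Reflect across line y = x → (4, 1)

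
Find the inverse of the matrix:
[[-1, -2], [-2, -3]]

For [[a,b],[c,d]], inverse = (1/det)·[[d,-b],[-c,a]]
det = (-1)(-3) - (-2)(-2) = 3 - 4 = -1
Inverse = (1/-1)·[[-3, 2], [2, -1]]
= [[3, -2], [-2, 1]]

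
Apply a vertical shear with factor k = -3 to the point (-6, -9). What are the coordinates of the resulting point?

Shear matrix for vertical shear with factor k = -3:
[[1, 0], [-3, 1]]
Result: (-6, -9) → (-6, 9)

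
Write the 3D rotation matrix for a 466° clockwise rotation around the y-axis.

Rotation matrix for clockwise 466° around y-axis:
A clockwise rotation by 466° is a counterclockwise rotation by -466°.
cos(-466°) = -0.2756, sin(-466°) = -0.9613
Result: [[-0.2756, 0, -0.9613], [0, 1, 0], [0.9613, 0, -0.2756]]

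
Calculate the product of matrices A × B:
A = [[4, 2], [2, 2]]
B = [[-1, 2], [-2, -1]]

Matrix multiplication:
C[0][0] = 4×-1 + 2×-2 = -8
C[0][1] = 4×2 + 2×-1 = 6
C[1][0] = 2×-1 + 2×-2 = -6
C[1][1] = 2×2 + 2×-1 = 2
Result: [[-8, 6], [-6, 2]]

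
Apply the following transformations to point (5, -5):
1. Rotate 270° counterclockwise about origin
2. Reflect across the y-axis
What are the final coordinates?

Step 1: Rotate 270° → (-5, -5)
Step 2: Reflect across y-axis → (5, -5)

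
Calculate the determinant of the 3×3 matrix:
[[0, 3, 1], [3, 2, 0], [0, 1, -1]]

Expansion along first row:
det = 0·det([[2,0],[1,-1]]) - 3·det([[3,0],[0,-1]]) + 1·det([[3,2],[0,1]])
    = 0·(2·-1 - 0·1) - 3·(3·-1 - 0·0) + 1·(3·1 - 2·0)
    = 0·-2 - 3·-3 + 1·3
    = 0 + 9 + 3 = 12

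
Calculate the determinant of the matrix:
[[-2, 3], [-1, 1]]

For a 2×2 matrix [[a, b], [c, d]], det = ad - bc
det = (-2)(1) - (3)(-1) = -2 - -3 = 1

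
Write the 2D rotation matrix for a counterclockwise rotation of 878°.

Rotation matrix formula: [[cos θ, -sin θ], [sin θ, cos θ]]
For θ = 878°:
cos(878°) = -0.9272
sin(878°) = 0.3746
Result: [[-0.9272, -0.3746], [0.3746, -0.9272]]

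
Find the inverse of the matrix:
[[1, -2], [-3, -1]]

For [[a,b],[c,d]], inverse = (1/det)·[[d,-b],[-c,a]]
det = (1)(-1) - (-2)(-3) = -1 - 6 = -7
Inverse = (1/-7)·[[-1, 2], [3, 1]]
= [[1/7, -2/7], [-3/7, -1/7]]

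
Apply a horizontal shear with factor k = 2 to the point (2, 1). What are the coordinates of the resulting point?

Shear matrix for horizontal shear with factor k = 2:
[[1, 2], [0, 1]]
Result: (2, 1) → (4, 1)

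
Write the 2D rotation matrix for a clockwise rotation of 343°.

Rotation matrix formula: [[cos θ, -sin θ], [sin θ, cos θ]]
A clockwise rotation by 343° is equivalent to a counterclockwise rotation by -343°.
For θ = -343°:
cos(-343°) = 0.9563
sin(-343°) = 0.2924
Result: [[0.9563, -0.2924], [0.2924, 0.9563]]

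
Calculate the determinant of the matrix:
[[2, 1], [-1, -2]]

For a 2×2 matrix [[a, b], [c, d]], det = ad - bc
det = (2)(-2) - (1)(-1) = -4 - -1 = -3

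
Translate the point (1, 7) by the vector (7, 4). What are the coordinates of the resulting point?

Translation by (7, 4) (homogeneous matrix [[1, 0, 7], [0, 1, 4], [0, 0, 1]]):
x' = 1 + 7 = 8
y' = 7 + 4 = 11
Result: (8, 11)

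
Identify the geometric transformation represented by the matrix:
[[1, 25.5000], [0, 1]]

This matrix represents: horizontal shear with factor 25.5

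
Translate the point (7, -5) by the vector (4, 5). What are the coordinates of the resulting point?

Translation by (4, 5) (homogeneous matrix [[1, 0, 4], [0, 1, 5], [0, 0, 1]]):
x' = 7 + 4 = 11
y' = -5 + 5 = 0
Result: (11, 0)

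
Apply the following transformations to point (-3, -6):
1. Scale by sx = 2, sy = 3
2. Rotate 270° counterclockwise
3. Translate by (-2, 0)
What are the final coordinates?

Step 1: Scale → (-6, -18)
Step 2: Rotate 270° → (-18, 6)
Step 3: Translate → (-20, 6)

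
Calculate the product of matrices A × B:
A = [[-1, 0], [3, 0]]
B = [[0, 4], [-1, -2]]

Matrix multiplication:
C[0][0] = -1×0 + 0×-1 = 0
C[0][1] = -1×4 + 0×-2 = -4
C[1][0] = 3×0 + 0×-1 = 0
C[1][1] = 3×4 + 0×-2 = 12
Result: [[0, -4], [0, 12]]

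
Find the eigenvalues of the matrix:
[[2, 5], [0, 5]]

Characteristic equation: det(A - λI) = 0
λ² - (trace)λ + (det) = 0
trace = 2 + 5 = 7, det = (2)(5) - (5)(0) = 10
λ² - (7)λ + (10) = 0
λ = (7 ± √((7)² - 4·(10))) / 2 = (7 ± √9) / 2
Solving: λ = 2, 5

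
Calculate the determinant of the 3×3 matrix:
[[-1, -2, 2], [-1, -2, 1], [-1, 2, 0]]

Expansion along first row:
det = -1·det([[-2,1],[2,0]]) - -2·det([[-1,1],[-1,0]]) + 2·det([[-1,-2],[-1,2]])
    = -1·(-2·0 - 1·2) - -2·(-1·0 - 1·-1) + 2·(-1·2 - -2·-1)
    = -1·-2 - -2·1 + 2·-4
    = 2 + 2 + -8 = -4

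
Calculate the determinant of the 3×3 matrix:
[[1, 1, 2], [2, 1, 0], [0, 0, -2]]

Expansion along first row:
det = 1·det([[1,0],[0,-2]]) - 1·det([[2,0],[0,-2]]) + 2·det([[2,1],[0,0]])
    = 1·(1·-2 - 0·0) - 1·(2·-2 - 0·0) + 2·(2·0 - 1·0)
    = 1·-2 - 1·-4 + 2·0
    = -2 + 4 + 0 = 2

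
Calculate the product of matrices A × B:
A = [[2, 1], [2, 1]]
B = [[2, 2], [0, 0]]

Matrix multiplication:
C[0][0] = 2×2 + 1×0 = 4
C[0][1] = 2×2 + 1×0 = 4
C[1][0] = 2×2 + 1×0 = 4
C[1][1] = 2×2 + 1×0 = 4
Result: [[4, 4], [4, 4]]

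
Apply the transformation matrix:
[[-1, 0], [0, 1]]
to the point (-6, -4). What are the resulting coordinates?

Matrix multiplication:
[[-1, 0], [0, 1]] × [-6, -4]ᵀ
= [(-1)(-6) + (0)(-4), (0)(-6) + (1)(-4)]ᵀ
= [6, -4]ᵀ
Result: (6, -4)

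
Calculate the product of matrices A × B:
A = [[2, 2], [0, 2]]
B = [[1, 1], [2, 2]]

Matrix multiplication:
C[0][0] = 2×1 + 2×2 = 6
C[0][1] = 2×1 + 2×2 = 6
C[1][0] = 0×1 + 2×2 = 4
C[1][1] = 0×1 + 2×2 = 4
Result: [[6, 6], [4, 4]]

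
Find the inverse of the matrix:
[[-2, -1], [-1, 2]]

For [[a,b],[c,d]], inverse = (1/det)·[[d,-b],[-c,a]]
det = (-2)(2) - (-1)(-1) = -4 - 1 = -5
Inverse = (1/-5)·[[2, 1], [1, -2]]
= [[-2/5, -1/5], [-1/5, 2/5]]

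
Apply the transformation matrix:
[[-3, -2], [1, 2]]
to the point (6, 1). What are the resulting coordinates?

Matrix multiplication:
[[-3, -2], [1, 2]] × [6, 1]ᵀ
= [(-3)(6) + (-2)(1), (1)(6) + (2)(1)]ᵀ
= [-20, 8]ᵀ
Result: (-20, 8)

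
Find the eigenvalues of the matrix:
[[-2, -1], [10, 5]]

Characteristic equation: det(A - λI) = 0
λ² - (trace)λ + (det) = 0
trace = -2 + 5 = 3, det = (-2)(5) - (-1)(10) = 0
λ² - (3)λ + (0) = 0
λ = (3 ± √((3)² - 4·(0))) / 2 = (3 ± √9) / 2
Solving: λ = 0, 3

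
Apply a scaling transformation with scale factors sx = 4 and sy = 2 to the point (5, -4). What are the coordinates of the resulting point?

Scaling matrix:
[[4, 0], [0, 2]]
Result: (5 × 4, -4 × 2) = (20, -8)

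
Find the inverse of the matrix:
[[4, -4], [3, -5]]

For [[a,b],[c,d]], inverse = (1/det)·[[d,-b],[-c,a]]
det = (4)(-5) - (-4)(3) = -20 - -12 = -8
Inverse = (1/-8)·[[-5, 4], [-3, 4]]
= [[5/8, -1/2], [3/8, -1/2]]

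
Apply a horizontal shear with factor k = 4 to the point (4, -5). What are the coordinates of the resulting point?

Shear matrix for horizontal shear with factor k = 4:
[[1, 4], [0, 1]]
Result: (4, -5) → (-16, -5)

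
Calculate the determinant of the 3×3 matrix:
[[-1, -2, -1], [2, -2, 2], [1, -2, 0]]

Expansion along first row:
det = -1·det([[-2,2],[-2,0]]) - -2·det([[2,2],[1,0]]) + -1·det([[2,-2],[1,-2]])
    = -1·(-2·0 - 2·-2) - -2·(2·0 - 2·1) + -1·(2·-2 - -2·1)
    = -1·4 - -2·-2 + -1·-2
    = -4 + -4 + 2 = -6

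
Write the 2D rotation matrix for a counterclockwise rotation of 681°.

Rotation matrix formula: [[cos θ, -sin θ], [sin θ, cos θ]]
For θ = 681°:
cos(681°) = 0.7771
sin(681°) = -0.6293
Result: [[0.7771, 0.6293], [-0.6293, 0.7771]]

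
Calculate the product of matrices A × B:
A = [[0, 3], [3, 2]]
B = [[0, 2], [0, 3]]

Matrix multiplication:
C[0][0] = 0×0 + 3×0 = 0
C[0][1] = 0×2 + 3×3 = 9
C[1][0] = 3×0 + 2×0 = 0
C[1][1] = 3×2 + 2×3 = 12
Result: [[0, 9], [0, 12]]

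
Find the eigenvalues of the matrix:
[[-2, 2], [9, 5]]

Characteristic equation: det(A - λI) = 0
λ² - (trace)λ + (det) = 0
trace = -2 + 5 = 3, det = (-2)(5) - (2)(9) = -28
λ² - (3)λ + (-28) = 0
λ = (3 ± √((3)² - 4·(-28))) / 2 = (3 ± √121) / 2
Solving: λ = -4, 7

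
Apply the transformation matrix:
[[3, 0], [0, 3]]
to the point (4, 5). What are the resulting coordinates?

Matrix multiplication:
[[3, 0], [0, 3]] × [4, 5]ᵀ
= [(3)(4) + (0)(5), (0)(4) + (3)(5)]ᵀ
= [12, 15]ᵀ
Result: (12, 15)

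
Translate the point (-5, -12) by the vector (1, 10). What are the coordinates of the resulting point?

Translation by (1, 10) (homogeneous matrix [[1, 0, 1], [0, 1, 10], [0, 0, 1]]):
x' = -5 + 1 = -4
y' = -12 + 10 = -2
Result: (-4, -2)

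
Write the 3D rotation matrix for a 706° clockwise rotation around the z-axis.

Rotation matrix for clockwise 706° around z-axis:
A clockwise rotation by 706° is a counterclockwise rotation by -706°.
cos(-706°) = 0.9703, sin(-706°) = 0.2419
Result: [[0.9703, -0.2419, 0], [0.2419, 0.9703, 0], [0, 0, 1]]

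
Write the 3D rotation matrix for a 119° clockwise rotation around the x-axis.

Rotation matrix for clockwise 119° around x-axis:
A clockwise rotation by 119° is a counterclockwise rotation by -119°.
cos(-119°) = -0.4848, sin(-119°) = -0.8746
Result: [[1, 0, 0], [0, -0.4848, 0.8746], [0, -0.8746, -0.4848]]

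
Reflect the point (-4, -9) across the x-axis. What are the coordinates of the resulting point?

Reflection across x-axis: (-4, -9) → (-4, 9)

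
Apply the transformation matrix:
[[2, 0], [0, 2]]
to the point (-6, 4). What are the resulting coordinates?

Matrix multiplication:
[[2, 0], [0, 2]] × [-6, 4]ᵀ
= [(2)(-6) + (0)(4), (0)(-6) + (2)(4)]ᵀ
= [-12, 8]ᵀ
Result: (-12, 8)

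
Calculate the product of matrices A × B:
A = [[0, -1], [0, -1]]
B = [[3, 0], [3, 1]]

Matrix multiplication:
C[0][0] = 0×3 + -1×3 = -3
C[0][1] = 0×0 + -1×1 = -1
C[1][0] = 0×3 + -1×3 = -3
C[1][1] = 0×0 + -1×1 = -1
Result: [[-3, -1], [-3, -1]]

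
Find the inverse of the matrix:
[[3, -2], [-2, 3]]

For [[a,b],[c,d]], inverse = (1/det)·[[d,-b],[-c,a]]
det = (3)(3) - (-2)(-2) = 9 - 4 = 5
Inverse = (1/5)·[[3, 2], [2, 3]]
= [[3/5, 2/5], [2/5, 3/5]]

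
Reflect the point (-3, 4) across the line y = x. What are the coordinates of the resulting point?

Reflection across line y = x: (-3, 4) → (4, -3)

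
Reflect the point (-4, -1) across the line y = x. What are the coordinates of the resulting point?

Reflection across line y = x: (-4, -1) → (-1, -4)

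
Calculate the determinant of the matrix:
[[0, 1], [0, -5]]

For a 2×2 matrix [[a, b], [c, d]], det = ad - bc
det = (0)(-5) - (1)(0) = 0 - 0 = 0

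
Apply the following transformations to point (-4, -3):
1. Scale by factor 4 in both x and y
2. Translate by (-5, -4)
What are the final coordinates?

Step 1: Scale (-4, -3) by 4 → (-16, -12)
Step 2: Translate by (-5, -4) → (-21, -16)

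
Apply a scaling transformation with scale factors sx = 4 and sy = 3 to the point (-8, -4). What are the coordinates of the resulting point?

Scaling matrix:
[[4, 0], [0, 3]]
Result: (-8 × 4, -4 × 3) = (-32, -12)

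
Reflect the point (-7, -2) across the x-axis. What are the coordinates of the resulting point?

Reflection across x-axis: (-7, -2) → (-7, 2)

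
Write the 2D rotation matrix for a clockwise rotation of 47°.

Rotation matrix formula: [[cos θ, -sin θ], [sin θ, cos θ]]
A clockwise rotation by 47° is equivalent to a counterclockwise rotation by -47°.
For θ = -47°:
cos(-47°) = 0.6820
sin(-47°) = -0.7314
Result: [[0.6820, 0.7314], [-0.7314, 0.6820]]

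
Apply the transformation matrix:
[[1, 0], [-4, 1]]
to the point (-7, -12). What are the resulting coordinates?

Matrix multiplication:
[[1, 0], [-4, 1]] × [-7, -12]ᵀ
= [(1)(-7) + (0)(-12), (-4)(-7) + (1)(-12)]ᵀ
= [-7, 16]ᵀ
Result: (-7, 16)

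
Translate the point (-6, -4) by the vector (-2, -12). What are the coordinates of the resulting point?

Translation by (-2, -12) (homogeneous matrix [[1, 0, -2], [0, 1, -12], [0, 0, 1]]):
x' = -6 + -2 = -8
y' = -4 + -12 = -16
Result: (-8, -16)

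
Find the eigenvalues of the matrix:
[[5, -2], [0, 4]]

Characteristic equation: det(A - λI) = 0
λ² - (trace)λ + (det) = 0
trace = 5 + 4 = 9, det = (5)(4) - (-2)(0) = 20
λ² - (9)λ + (20) = 0
λ = (9 ± √((9)² - 4·(20))) / 2 = (9 ± √1) / 2
Solving: λ = 4, 5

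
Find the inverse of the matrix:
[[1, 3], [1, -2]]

For [[a,b],[c,d]], inverse = (1/det)·[[d,-b],[-c,a]]
det = (1)(-2) - (3)(1) = -2 - 3 = -5
Inverse = (1/-5)·[[-2, -3], [-1, 1]]
= [[2/5, 3/5], [1/5, -1/5]]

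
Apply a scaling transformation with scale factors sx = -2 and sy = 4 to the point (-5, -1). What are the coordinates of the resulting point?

Scaling matrix:
[[-2, 0], [0, 4]]
Result: (-5 × -2, -1 × 4) = (10, -4)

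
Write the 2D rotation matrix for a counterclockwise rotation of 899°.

Rotation matrix formula: [[cos θ, -sin θ], [sin θ, cos θ]]
For θ = 899°:
cos(899°) = -0.9998
sin(899°) = 0.0175
Result: [[-0.9998, -0.0175], [0.0175, -0.9998]]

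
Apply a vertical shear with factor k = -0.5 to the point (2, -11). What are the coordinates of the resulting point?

Shear matrix for vertical shear with factor k = -0.5:
[[1, 0], [-0.50, 1]]
Result: (2, -11) → (2, -12)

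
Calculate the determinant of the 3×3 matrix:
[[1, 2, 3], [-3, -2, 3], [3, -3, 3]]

Expansion along first row:
det = 1·det([[-2,3],[-3,3]]) - 2·det([[-3,3],[3,3]]) + 3·det([[-3,-2],[3,-3]])
    = 1·(-2·3 - 3·-3) - 2·(-3·3 - 3·3) + 3·(-3·-3 - -2·3)
    = 1·3 - 2·-18 + 3·15
    = 3 + 36 + 45 = 84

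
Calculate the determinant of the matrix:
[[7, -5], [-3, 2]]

For a 2×2 matrix [[a, b], [c, d]], det = ad - bc
det = (7)(2) - (-5)(-3) = 14 - 15 = -1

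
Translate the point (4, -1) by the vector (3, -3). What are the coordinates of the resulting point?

Translation by (3, -3) (homogeneous matrix [[1, 0, 3], [0, 1, -3], [0, 0, 1]]):
x' = 4 + 3 = 7
y' = -1 + -3 = -4
Result: (7, -4)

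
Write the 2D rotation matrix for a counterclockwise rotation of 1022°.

Rotation matrix formula: [[cos θ, -sin θ], [sin θ, cos θ]]
For θ = 1022°:
cos(1022°) = 0.5299
sin(1022°) = -0.8480
Result: [[0.5299, 0.8480], [-0.8480, 0.5299]]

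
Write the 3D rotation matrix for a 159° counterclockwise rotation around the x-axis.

Rotation matrix for counterclockwise 159° around x-axis:
cos(159°) = -0.9336, sin(159°) = 0.3584
Result: [[1, 0, 0], [0, -0.9336, -0.3584], [0, 0.3584, -0.9336]]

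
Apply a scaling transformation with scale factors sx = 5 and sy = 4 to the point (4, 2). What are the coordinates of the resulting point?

Scaling matrix:
[[5, 0], [0, 4]]
Result: (4 × 5, 2 × 4) = (20, 8)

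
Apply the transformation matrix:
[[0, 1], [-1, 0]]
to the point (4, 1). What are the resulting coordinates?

Matrix multiplication:
[[0, 1], [-1, 0]] × [4, 1]ᵀ
= [(0)(4) + (1)(1), (-1)(4) + (0)(1)]ᵀ
= [1, -4]ᵀ
Result: (1, -4)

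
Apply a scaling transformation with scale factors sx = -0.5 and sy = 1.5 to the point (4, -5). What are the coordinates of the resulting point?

Scaling matrix:
[[-0.50, 0], [0, 1.50]]
Result: (4 × -0.5, -5 × 1.5) = (-2, -7.5)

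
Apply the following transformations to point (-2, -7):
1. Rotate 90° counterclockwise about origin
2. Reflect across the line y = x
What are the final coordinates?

Step 1: Rotate 90° → (7, -2)
Step 2: Reflect across line y = x → (-2, 7)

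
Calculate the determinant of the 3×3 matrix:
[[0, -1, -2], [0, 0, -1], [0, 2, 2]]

Expansion along first row:
det = 0·det([[0,-1],[2,2]]) - -1·det([[0,-1],[0,2]]) + -2·det([[0,0],[0,2]])
    = 0·(0·2 - -1·2) - -1·(0·2 - -1·0) + -2·(0·2 - 0·0)
    = 0·2 - -1·0 + -2·0
    = 0 + 0 + 0 = 0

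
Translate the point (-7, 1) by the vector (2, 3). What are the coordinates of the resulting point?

Translation by (2, 3) (homogeneous matrix [[1, 0, 2], [0, 1, 3], [0, 0, 1]]):
x' = -7 + 2 = -5
y' = 1 + 3 = 4
Result: (-5, 4)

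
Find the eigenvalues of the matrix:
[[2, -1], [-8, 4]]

Characteristic equation: det(A - λI) = 0
λ² - (trace)λ + (det) = 0
trace = 2 + 4 = 6, det = (2)(4) - (-1)(-8) = 0
λ² - (6)λ + (0) = 0
λ = (6 ± √((6)² - 4·(0))) / 2 = (6 ± √36) / 2
Solving: λ = 0, 6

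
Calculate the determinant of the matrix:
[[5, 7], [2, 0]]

For a 2×2 matrix [[a, b], [c, d]], det = ad - bc
det = (5)(0) - (7)(2) = 0 - 14 = -14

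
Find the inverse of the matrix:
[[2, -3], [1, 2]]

For [[a,b],[c,d]], inverse = (1/det)·[[d,-b],[-c,a]]
det = (2)(2) - (-3)(1) = 4 - -3 = 7
Inverse = (1/7)·[[2, 3], [-1, 2]]
= [[2/7, 3/7], [-1/7, 2/7]]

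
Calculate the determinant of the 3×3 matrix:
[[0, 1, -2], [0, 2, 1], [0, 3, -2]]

Expansion along first row:
det = 0·det([[2,1],[3,-2]]) - 1·det([[0,1],[0,-2]]) + -2·det([[0,2],[0,3]])
    = 0·(2·-2 - 1·3) - 1·(0·-2 - 1·0) + -2·(0·3 - 2·0)
    = 0·-7 - 1·0 + -2·0
    = 0 + 0 + 0 = 0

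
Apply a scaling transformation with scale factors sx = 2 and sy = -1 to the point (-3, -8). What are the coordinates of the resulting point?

Scaling matrix:
[[2, 0], [0, -1]]
Result: (-3 × 2, -8 × -1) = (-6, 8)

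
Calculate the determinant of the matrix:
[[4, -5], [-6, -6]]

For a 2×2 matrix [[a, b], [c, d]], det = ad - bc
det = (4)(-6) - (-5)(-6) = -24 - 30 = -54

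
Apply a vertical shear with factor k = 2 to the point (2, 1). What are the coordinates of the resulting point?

Shear matrix for vertical shear with factor k = 2:
[[1, 0], [2, 1]]
Result: (2, 1) → (2, 5)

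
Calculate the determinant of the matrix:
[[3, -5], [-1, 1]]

For a 2×2 matrix [[a, b], [c, d]], det = ad - bc
det = (3)(1) - (-5)(-1) = 3 - 5 = -2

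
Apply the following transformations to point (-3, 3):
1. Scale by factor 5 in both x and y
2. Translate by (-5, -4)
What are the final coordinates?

Step 1: Scale (-3, 3) by 5 → (-15, 15)
Step 2: Translate by (-5, -4) → (-20, 11)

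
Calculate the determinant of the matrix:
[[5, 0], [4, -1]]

For a 2×2 matrix [[a, b], [c, d]], det = ad - bc
det = (5)(-1) - (0)(4) = -5 - 0 = -5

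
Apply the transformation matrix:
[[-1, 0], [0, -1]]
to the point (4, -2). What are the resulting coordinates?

Matrix multiplication:
[[-1, 0], [0, -1]] × [4, -2]ᵀ
= [(-1)(4) + (0)(-2), (0)(4) + (-1)(-2)]ᵀ
= [-4, 2]ᵀ
Result: (-4, 2)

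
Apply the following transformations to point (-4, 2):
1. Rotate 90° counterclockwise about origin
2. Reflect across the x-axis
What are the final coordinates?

Step 1: Rotate 90° → (-2, -4)
Step 2: Reflect across x-axis → (-2, 4)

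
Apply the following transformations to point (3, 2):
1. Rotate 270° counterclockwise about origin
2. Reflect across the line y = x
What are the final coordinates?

Step 1: Rotate 270° → (2, -3)
Step 2: Reflect across line y = x → (-3, 2)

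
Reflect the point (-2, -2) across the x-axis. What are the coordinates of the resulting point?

Reflection across x-axis: (-2, -2) → (-2, 2)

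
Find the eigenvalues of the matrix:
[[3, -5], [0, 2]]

Characteristic equation: det(A - λI) = 0
λ² - (trace)λ + (det) = 0
trace = 3 + 2 = 5, det = (3)(2) - (-5)(0) = 6
λ² - (5)λ + (6) = 0
λ = (5 ± √((5)² - 4·(6))) / 2 = (5 ± √1) / 2
Solving: λ = 2, 3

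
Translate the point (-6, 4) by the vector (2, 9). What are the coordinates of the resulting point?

Translation by (2, 9) (homogeneous matrix [[1, 0, 2], [0, 1, 9], [0, 0, 1]]):
x' = -6 + 2 = -4
y' = 4 + 9 = 13
Result: (-4, 13)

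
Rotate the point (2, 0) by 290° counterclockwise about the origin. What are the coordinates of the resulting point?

Rotation matrix for 290°: [[cos 290°, -sin 290°], [sin 290°, cos 290°]] ≈ [[0.342020, 0.939693], [-0.939693, 0.342020]]
[[0.342020, 0.939693], [-0.939693, 0.342020]] × [2, 0]ᵀ ≈ [0.6840, -1.8794]ᵀ
Result: (0.6840, -1.8794)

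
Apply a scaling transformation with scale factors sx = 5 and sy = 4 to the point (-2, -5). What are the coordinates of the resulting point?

Scaling matrix:
[[5, 0], [0, 4]]
Result: (-2 × 5, -5 × 4) = (-10, -20)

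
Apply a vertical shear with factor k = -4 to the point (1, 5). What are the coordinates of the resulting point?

Shear matrix for vertical shear with factor k = -4:
[[1, 0], [-4, 1]]
Result: (1, 5) → (1, 1)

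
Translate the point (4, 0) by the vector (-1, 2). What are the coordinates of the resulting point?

Translation by (-1, 2) (homogeneous matrix [[1, 0, -1], [0, 1, 2], [0, 0, 1]]):
x' = 4 + -1 = 3
y' = 0 + 2 = 2
Result: (3, 2)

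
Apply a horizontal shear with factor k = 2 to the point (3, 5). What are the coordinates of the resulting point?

Shear matrix for horizontal shear with factor k = 2:
[[1, 2], [0, 1]]
Result: (3, 5) → (13, 5)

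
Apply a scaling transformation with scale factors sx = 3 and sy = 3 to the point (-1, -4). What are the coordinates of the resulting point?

Scaling matrix:
[[3, 0], [0, 3]]
Result: (-1 × 3, -4 × 3) = (-3, -12)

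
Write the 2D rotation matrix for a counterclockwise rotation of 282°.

Rotation matrix formula: [[cos θ, -sin θ], [sin θ, cos θ]]
For θ = 282°:
cos(282°) = 0.2079
sin(282°) = -0.9781
Result: [[0.2079, 0.9781], [-0.9781, 0.2079]]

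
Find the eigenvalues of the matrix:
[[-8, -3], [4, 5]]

Characteristic equation: det(A - λI) = 0
λ² - (trace)λ + (det) = 0
trace = -8 + 5 = -3, det = (-8)(5) - (-3)(4) = -28
λ² - (-3)λ + (-28) = 0
λ = (-3 ± √((-3)² - 4·(-28))) / 2 = (-3 ± √121) / 2
Solving: λ = -7, 4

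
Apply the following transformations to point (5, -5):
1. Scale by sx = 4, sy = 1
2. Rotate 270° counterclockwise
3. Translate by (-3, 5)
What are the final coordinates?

Step 1: Scale → (20, -5)
Step 2: Rotate 270° → (-5, -20)
Step 3: Translate → (-8, -15)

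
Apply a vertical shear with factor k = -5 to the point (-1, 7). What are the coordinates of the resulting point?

Shear matrix for vertical shear with factor k = -5:
[[1, 0], [-5, 1]]
Result: (-1, 7) → (-1, 12)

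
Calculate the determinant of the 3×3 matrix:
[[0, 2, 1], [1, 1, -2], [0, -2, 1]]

Expansion along first row:
det = 0·det([[1,-2],[-2,1]]) - 2·det([[1,-2],[0,1]]) + 1·det([[1,1],[0,-2]])
    = 0·(1·1 - -2·-2) - 2·(1·1 - -2·0) + 1·(1·-2 - 1·0)
    = 0·-3 - 2·1 + 1·-2
    = 0 + -2 + -2 = -4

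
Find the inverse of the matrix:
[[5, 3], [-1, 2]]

For [[a,b],[c,d]], inverse = (1/det)·[[d,-b],[-c,a]]
det = (5)(2) - (3)(-1) = 10 - -3 = 13
Inverse = (1/13)·[[2, -3], [1, 5]]
= [[2/13, -3/13], [1/13, 5/13]]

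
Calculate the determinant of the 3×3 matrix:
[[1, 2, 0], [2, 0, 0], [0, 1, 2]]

Expansion along first row:
det = 1·det([[0,0],[1,2]]) - 2·det([[2,0],[0,2]]) + 0·det([[2,0],[0,1]])
    = 1·(0·2 - 0·1) - 2·(2·2 - 0·0) + 0·(2·1 - 0·0)
    = 1·0 - 2·4 + 0·2
    = 0 + -8 + 0 = -8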